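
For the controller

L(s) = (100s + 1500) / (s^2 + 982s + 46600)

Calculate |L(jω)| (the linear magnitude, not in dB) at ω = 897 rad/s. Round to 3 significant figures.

0.0772

Substitute s = j897:
Numerator: 100(j897) + 1500 = 1500 + j89700
Denominator: (j897)^2 + 982(j897) + 46600 = -758009 + j880854
|N| = √(1500² + 89700²) ≈ 89713, ∠N ≈ 89.04°
|D| = √(758009² + 880854²) ≈ 1.1621e+06, ∠D ≈ 130.71°
|L| = 89713 / 1.1621e+06 ≈ 0.077199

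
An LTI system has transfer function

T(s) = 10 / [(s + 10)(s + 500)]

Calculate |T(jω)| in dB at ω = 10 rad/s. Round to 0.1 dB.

-57.0 dB

At s = jω = j10:
pole (s+10): 10 + j10 → |·| = √(10²+10²) = √200 ≈ 14.142, ∠ = arctan(10/10) ≈ 45.00°
pole (s+500): 500 + j10 → |·| = √(500²+10²) = √250100 ≈ 500.1, ∠ = arctan(10/500) ≈ 1.15°
|T| = 10 / 7072.4 ≈ 0.0014139
Gain = 20 log₁₀(0.0014139) ≈ -56.99 dB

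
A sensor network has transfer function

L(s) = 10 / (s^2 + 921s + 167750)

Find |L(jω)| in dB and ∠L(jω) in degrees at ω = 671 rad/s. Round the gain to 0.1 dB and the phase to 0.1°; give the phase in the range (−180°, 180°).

Substitute s = j671:
Numerator: 10 = 10 + j0
Denominator: (j671)^2 + 921(j671) + 167750 = -282491 + j617991
|N| = √(10² + 0²) ≈ 10, ∠N ≈ 0.00°
|D| = √(282491² + 617991²) ≈ 6.795e+05, ∠D ≈ 114.57°
|L| = 10 / 6.795e+05 ≈ 1.4717e-05
Gain = 20 log₁₀(1.4717e-05) ≈ -96.64 dB
∠L = 0.00° − 114.57° = -114.57°

-96.6 dB, -114.6°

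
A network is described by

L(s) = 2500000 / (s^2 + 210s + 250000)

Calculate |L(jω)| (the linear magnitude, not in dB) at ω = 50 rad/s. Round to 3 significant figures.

10.1

At s = jω = j50:
quadratic: (j50)² + 210·j50 + 250000 = 247500 + j10500 → |·| ≈ 2.4772e+05, ∠ ≈ 2.43°
|L| = 2500000 / 2.4772e+05 ≈ 10.092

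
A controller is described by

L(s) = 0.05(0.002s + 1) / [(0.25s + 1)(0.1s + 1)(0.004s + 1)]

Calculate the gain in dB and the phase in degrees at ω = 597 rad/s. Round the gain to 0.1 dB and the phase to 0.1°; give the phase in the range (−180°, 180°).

At ω = 597 rad/s:
zero (1 + j597·0.002) = 1 + j1.194 → |·| ≈ 1.5574, ∠ ≈ 50.05°
pole (1 + j597·0.25) = 1 + j149.25 → |·| ≈ 149.25, ∠ ≈ 89.62°
pole (1 + j597·0.1) = 1 + j59.7 → |·| ≈ 59.708, ∠ ≈ 89.04°
pole (1 + j597·0.004) = 1 + j2.388 → |·| ≈ 2.5889, ∠ ≈ 67.28°
|L| = 0.05 · 1.5574 / (149.25 · 59.708 · 2.5889) ≈ 3.3753e-06
Gain = 20 log₁₀(3.3753e-06) ≈ -109.43 dB
∠L = (50.05°) − (89.62° + 89.04° + 67.28°) = -195.89° ≡ 164.11° (principal value)

-109.4 dB, 164.1°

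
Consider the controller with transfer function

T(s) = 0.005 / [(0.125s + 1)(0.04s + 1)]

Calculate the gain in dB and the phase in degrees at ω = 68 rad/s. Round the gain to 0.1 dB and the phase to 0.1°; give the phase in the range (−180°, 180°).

At ω = 68 rad/s:
pole (1 + j68·0.125) = 1 + j8.5 → |·| ≈ 8.5586, ∠ ≈ 83.29°
pole (1 + j68·0.04) = 1 + j2.72 → |·| ≈ 2.898, ∠ ≈ 69.81°
|T| = 0.005 · 1 / (8.5586 · 2.898) ≈ 0.00020159
Gain = 20 log₁₀(0.00020159) ≈ -73.91 dB
∠T = (0°) − (83.29° + 69.81°) = -153.10°

-73.9 dB, -153.1°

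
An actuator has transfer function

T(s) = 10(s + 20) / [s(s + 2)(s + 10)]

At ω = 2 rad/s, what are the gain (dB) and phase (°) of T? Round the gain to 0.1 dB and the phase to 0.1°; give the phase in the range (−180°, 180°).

At s = jω = j2:
zero (s+20): 20 + j2 → |·| = √(20²+2²) = √404 ≈ 20.1, ∠ = arctan(2/20) ≈ 5.71°
pole (s+2): 2 + j2 → |·| = √(2²+2²) = √8 ≈ 2.8284, ∠ = arctan(2/2) ≈ 45.00°
pole (s+10): 10 + j2 → |·| = √(10²+2²) = √104 ≈ 10.198, ∠ = arctan(2/10) ≈ 11.31°
pole at origin: |s| = 2, ∠ = 90.00° (in denominator)
|T| = 10 · 20.1 / 57.688 ≈ 3.4843
Gain = 20 log₁₀(3.4843) ≈ 10.84 dB
∠T = 5.71° − 146.31° = -140.60°

10.8 dB, -140.6°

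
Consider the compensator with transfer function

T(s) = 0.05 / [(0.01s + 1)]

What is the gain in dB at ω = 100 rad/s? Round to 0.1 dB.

At ω = 100 rad/s:
pole (1 + j100·0.01) = 1 + j1 → |·| ≈ 1.4142, ∠ ≈ 45.00°
|T| = 0.05 · 1 / (1.4142) ≈ 0.035356
Gain = 20 log₁₀(0.035356) ≈ -29.03 dB

-29.0 dB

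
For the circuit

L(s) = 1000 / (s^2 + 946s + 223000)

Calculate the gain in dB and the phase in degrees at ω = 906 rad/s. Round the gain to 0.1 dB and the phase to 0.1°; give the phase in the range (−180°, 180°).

Substitute s = j906:
Numerator: 1000 = 1000 + j0
Denominator: (j906)^2 + 946(j906) + 223000 = -597836 + j857076
|N| = √(1000² + 0²) ≈ 1000, ∠N ≈ 0.00°
|D| = √(597836² + 857076²) ≈ 1.045e+06, ∠D ≈ 124.90°
|L| = 1000 / 1.045e+06 ≈ 0.00095694
Gain = 20 log₁₀(0.00095694) ≈ -60.38 dB
∠L = 0.00° − 124.90° = -124.90°

-60.4 dB, -124.9°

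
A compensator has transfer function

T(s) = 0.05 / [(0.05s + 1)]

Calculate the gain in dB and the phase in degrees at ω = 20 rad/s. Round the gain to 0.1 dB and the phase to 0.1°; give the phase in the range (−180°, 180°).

At ω = 20 rad/s:
pole (1 + j20·0.05) = 1 + j1 → |·| ≈ 1.4142, ∠ ≈ 45.00°
|T| = 0.05 · 1 / (1.4142) ≈ 0.035356
Gain = 20 log₁₀(0.035356) ≈ -29.03 dB
∠T = (0°) − (45.00°) = -45.00°

-29.0 dB, -45.0°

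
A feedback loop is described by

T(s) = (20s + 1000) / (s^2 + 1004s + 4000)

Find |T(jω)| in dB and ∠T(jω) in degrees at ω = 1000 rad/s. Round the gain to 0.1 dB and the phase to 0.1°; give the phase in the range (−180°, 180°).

-37.0 dB, -47.6°

Substitute s = j1000:
Numerator: 20(j1000) + 1000 = 1000 + j20000
Denominator: (j1000)^2 + 1004(j1000) + 4000 = -996000 + j1004000
|N| = √(1000² + 20000²) ≈ 20025, ∠N ≈ 87.14°
|D| = √(996000² + 1004000²) ≈ 1.4142e+06, ∠D ≈ 134.77°
|T| = 20025 / 1.4142e+06 ≈ 0.01416
Gain = 20 log₁₀(0.01416) ≈ -36.98 dB
∠T = 87.14° − 134.77° = -47.63°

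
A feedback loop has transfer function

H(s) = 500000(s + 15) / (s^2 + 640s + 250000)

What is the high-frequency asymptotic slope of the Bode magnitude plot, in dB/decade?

Each pole contributes −20 dB/decade at high frequency; each zero contributes +20 dB/decade.
Net: 1 zero(s) − 2 pole(s) → -20 dB/decade.

-20 dB/decade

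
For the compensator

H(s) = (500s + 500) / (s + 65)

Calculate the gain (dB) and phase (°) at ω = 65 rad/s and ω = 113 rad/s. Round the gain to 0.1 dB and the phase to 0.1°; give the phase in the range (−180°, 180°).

ω = 65: 51.0 dB, 44.1°; ω = 113: 52.7 dB, 29.4°

Substitute s = j65:
Numerator: 500(j65) + 500 = 500 + j32500
Denominator: (j65) + 65 = 65 + j65
|N| = √(500² + 32500²) ≈ 32504, ∠N ≈ 89.12°
|D| = √(65² + 65²) ≈ 91.924, ∠D ≈ 45.00°
|H| = 32504 / 91.924 ≈ 353.6
Gain = 20 log₁₀(353.6) ≈ 50.97 dB
∠H = 89.12° − 45.00° = 44.12°

Substitute s = j113:
Numerator: 500(j113) + 500 = 500 + j56500
Denominator: (j113) + 65 = 65 + j113
|N| = √(500² + 56500²) ≈ 56502, ∠N ≈ 89.49°
|D| = √(65² + 113²) ≈ 130.36, ∠D ≈ 60.09°
|H| = 56502 / 130.36 ≈ 433.43
Gain = 20 log₁₀(433.43) ≈ 52.74 dB
∠H = 89.49° − 60.09° = 29.40°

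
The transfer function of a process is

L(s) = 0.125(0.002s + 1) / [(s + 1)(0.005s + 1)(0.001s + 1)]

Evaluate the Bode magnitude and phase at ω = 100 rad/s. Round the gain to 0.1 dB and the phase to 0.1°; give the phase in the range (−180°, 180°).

At ω = 100 rad/s:
zero (1 + j100·0.002) = 1 + j0.2 → |·| ≈ 1.0198, ∠ ≈ 11.31°
pole (1 + j100·1) = 1 + j100 → |·| ≈ 100, ∠ ≈ 89.43°
pole (1 + j100·0.005) = 1 + j0.5 → |·| ≈ 1.118, ∠ ≈ 26.57°
pole (1 + j100·0.001) = 1 + j0.1 → |·| ≈ 1.005, ∠ ≈ 5.71°
|L| = 0.125 · 1.0198 / (100 · 1.118 · 1.005) ≈ 0.0011345
Gain = 20 log₁₀(0.0011345) ≈ -58.90 dB
∠L = (11.31°) − (89.43° + 26.57° + 5.71°) = -110.40°

-58.9 dB, -110.4°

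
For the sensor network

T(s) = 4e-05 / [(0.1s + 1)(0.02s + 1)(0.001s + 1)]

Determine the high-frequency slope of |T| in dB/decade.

Each pole contributes −20 dB/decade at high frequency; each zero contributes +20 dB/decade.
Net: 0 zero(s) − 3 pole(s) → -60 dB/decade.

-60 dB/decade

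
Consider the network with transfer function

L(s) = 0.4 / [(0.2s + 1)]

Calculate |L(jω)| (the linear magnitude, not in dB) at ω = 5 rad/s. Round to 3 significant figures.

At ω = 5 rad/s:
pole (1 + j5·0.2) = 1 + j1 → |·| ≈ 1.4142, ∠ ≈ 45.00°
|L| = 0.4 · 1 / (1.4142) ≈ 0.28285

0.283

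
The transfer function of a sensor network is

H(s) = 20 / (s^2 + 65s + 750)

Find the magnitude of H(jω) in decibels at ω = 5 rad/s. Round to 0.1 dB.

Substitute s = j5:
Numerator: 20 = 20 + j0
Denominator: (j5)^2 + 65(j5) + 750 = 725 + j325
|N| = √(20² + 0²) ≈ 20, ∠N ≈ 0.00°
|D| = √(725² + 325²) ≈ 794.51, ∠D ≈ 24.15°
|H| = 20 / 794.51 ≈ 0.025173
Gain = 20 log₁₀(0.025173) ≈ -31.98 dB

-32.0 dB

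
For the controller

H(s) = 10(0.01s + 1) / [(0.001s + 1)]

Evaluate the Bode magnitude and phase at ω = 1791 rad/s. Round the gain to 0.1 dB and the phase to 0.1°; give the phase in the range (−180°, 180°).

38.8 dB, 26.0°

At ω = 1791 rad/s:
zero (1 + j1791·0.01) = 1 + j17.91 → |·| ≈ 17.938, ∠ ≈ 86.80°
pole (1 + j1791·0.001) = 1 + j1.791 → |·| ≈ 2.0513, ∠ ≈ 60.82°
|H| = 10 · 17.938 / (2.0513) ≈ 87.447
Gain = 20 log₁₀(87.447) ≈ 38.83 dB
∠H = (86.80°) − (60.82°) = 25.98°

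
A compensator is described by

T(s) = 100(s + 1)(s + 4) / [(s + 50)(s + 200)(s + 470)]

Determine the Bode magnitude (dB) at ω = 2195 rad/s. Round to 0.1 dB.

At s = jω = j2195:
zero (s+1): 1 + j2195 → |·| = √(1²+2195²) = √4818026 ≈ 2195, ∠ = arctan(2195/1) ≈ 89.97°
zero (s+4): 4 + j2195 → |·| = √(4²+2195²) = √4818041 ≈ 2195, ∠ = arctan(2195/4) ≈ 89.90°
pole (s+50): 50 + j2195 → |·| = √(50²+2195²) = √4820525 ≈ 2195.6, ∠ = arctan(2195/50) ≈ 88.70°
pole (s+200): 200 + j2195 → |·| = √(200²+2195²) = √4858025 ≈ 2204.1, ∠ = arctan(2195/200) ≈ 84.79°
pole (s+470): 470 + j2195 → |·| = √(470²+2195²) = √5038925 ≈ 2244.8, ∠ = arctan(2195/470) ≈ 77.91°
|T| = 100 · 4.818e+06 / 1.0863e+10 ≈ 0.044352
Gain = 20 log₁₀(0.044352) ≈ -27.06 dB

-27.1 dB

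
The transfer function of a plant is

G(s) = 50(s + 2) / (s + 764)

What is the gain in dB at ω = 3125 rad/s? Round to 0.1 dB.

At s = jω = j3125:
zero (s+2): 2 + j3125 → |·| = √(2²+3125²) = √9765629 ≈ 3125, ∠ = arctan(3125/2) ≈ 89.96°
pole (s+764): 764 + j3125 → |·| = √(764²+3125²) = √10349321 ≈ 3217, ∠ = arctan(3125/764) ≈ 76.26°
|G| = 50 · 3125 / 3217 ≈ 48.57
Gain = 20 log₁₀(48.57) ≈ 33.73 dB

33.7 dB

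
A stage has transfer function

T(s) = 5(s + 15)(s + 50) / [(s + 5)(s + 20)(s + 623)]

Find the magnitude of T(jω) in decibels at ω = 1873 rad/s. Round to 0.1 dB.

At s = jω = j1873:
zero (s+15): 15 + j1873 → |·| = √(15²+1873²) = √3508354 ≈ 1873.1, ∠ = arctan(1873/15) ≈ 89.54°
zero (s+50): 50 + j1873 → |·| = √(50²+1873²) = √3510629 ≈ 1873.7, ∠ = arctan(1873/50) ≈ 88.47°
pole (s+5): 5 + j1873 → |·| = √(5²+1873²) = √3508154 ≈ 1873, ∠ = arctan(1873/5) ≈ 89.85°
pole (s+20): 20 + j1873 → |·| = √(20²+1873²) = √3508529 ≈ 1873.1, ∠ = arctan(1873/20) ≈ 89.39°
pole (s+623): 623 + j1873 → |·| = √(623²+1873²) = √3896258 ≈ 1973.9, ∠ = arctan(1873/623) ≈ 71.60°
|T| = 5 · 3.5096e+06 / 6.9251e+09 ≈ 0.002534
Gain = 20 log₁₀(0.002534) ≈ -51.92 dB

-51.9 dB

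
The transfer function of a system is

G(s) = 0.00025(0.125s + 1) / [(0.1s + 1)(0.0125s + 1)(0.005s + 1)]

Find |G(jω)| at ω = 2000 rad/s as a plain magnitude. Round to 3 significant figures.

At ω = 2000 rad/s:
zero (1 + j2000·0.125) = 1 + j250 → |·| ≈ 250, ∠ ≈ 89.77°
pole (1 + j2000·0.1) = 1 + j200 → |·| ≈ 200, ∠ ≈ 89.71°
pole (1 + j2000·0.0125) = 1 + j25 → |·| ≈ 25.02, ∠ ≈ 87.71°
pole (1 + j2000·0.005) = 1 + j10 → |·| ≈ 10.05, ∠ ≈ 84.29°
|G| = 0.00025 · 250 / (200 · 25.02 · 10.05) ≈ 1.2428e-06

1.24e-06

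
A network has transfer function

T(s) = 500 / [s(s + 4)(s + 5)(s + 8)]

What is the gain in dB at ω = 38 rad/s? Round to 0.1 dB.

-72.7 dB

At s = jω = j38:
pole (s+4): 4 + j38 → |·| = √(4²+38²) = √1460 ≈ 38.21, ∠ = arctan(38/4) ≈ 83.99°
pole (s+5): 5 + j38 → |·| = √(5²+38²) = √1469 ≈ 38.328, ∠ = arctan(38/5) ≈ 82.50°
pole (s+8): 8 + j38 → |·| = √(8²+38²) = √1508 ≈ 38.833, ∠ = arctan(38/8) ≈ 78.11°
pole at origin: |s| = 38, ∠ = 90.00° (in denominator)
|T| = 500 / 2.1611e+06 ≈ 0.00023136
Gain = 20 log₁₀(0.00023136) ≈ -72.71 dB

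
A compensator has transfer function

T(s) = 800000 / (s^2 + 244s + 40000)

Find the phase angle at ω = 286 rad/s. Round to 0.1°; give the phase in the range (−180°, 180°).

At s = jω = j286:
quadratic: (j286)² + 244·j286 + 40000 = -41796 + j69784 → |·| ≈ 81343, ∠ ≈ 120.92°
∠T = 0.00° − 120.92° = -120.92°

-120.9°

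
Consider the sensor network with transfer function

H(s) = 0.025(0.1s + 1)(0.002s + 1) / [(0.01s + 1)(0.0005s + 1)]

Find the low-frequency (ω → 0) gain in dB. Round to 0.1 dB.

-32.0 dB

H(0) = 0.025 · 1 / 1 = 0.025
20 log₁₀(0.025) ≈ -32.04 dB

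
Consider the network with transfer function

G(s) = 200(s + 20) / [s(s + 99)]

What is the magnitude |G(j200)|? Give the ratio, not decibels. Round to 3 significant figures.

0.901

At s = jω = j200:
zero (s+20): 20 + j200 → |·| = √(20²+200²) = √40400 ≈ 201, ∠ = arctan(200/20) ≈ 84.29°
pole (s+99): 99 + j200 → |·| = √(99²+200²) = √49801 ≈ 223.16, ∠ = arctan(200/99) ≈ 63.66°
pole at origin: |s| = 200, ∠ = 90.00° (in denominator)
|G| = 200 · 201 / 44632 ≈ 0.9007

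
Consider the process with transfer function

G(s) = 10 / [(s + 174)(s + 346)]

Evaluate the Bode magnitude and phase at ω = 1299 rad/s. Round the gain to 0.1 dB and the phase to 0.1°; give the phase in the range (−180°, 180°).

-104.9 dB, -157.5°

At s = jω = j1299:
pole (s+174): 174 + j1299 → |·| = √(174²+1299²) = √1717677 ≈ 1310.6, ∠ = arctan(1299/174) ≈ 82.37°
pole (s+346): 346 + j1299 → |·| = √(346²+1299²) = √1807117 ≈ 1344.3, ∠ = arctan(1299/346) ≈ 75.09°
|G| = 10 / 1.7618e+06 ≈ 5.676e-06
Gain = 20 log₁₀(5.676e-06) ≈ -104.92 dB
∠G = 0.00° − 157.46° = -157.46°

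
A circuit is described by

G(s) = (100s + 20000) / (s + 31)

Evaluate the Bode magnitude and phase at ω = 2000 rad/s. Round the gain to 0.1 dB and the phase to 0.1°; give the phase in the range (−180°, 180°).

Substitute s = j2000:
Numerator: 100(j2000) + 20000 = 20000 + j200000
Denominator: (j2000) + 31 = 31 + j2000
|N| = √(20000² + 200000²) ≈ 2.01e+05, ∠N ≈ 84.29°
|D| = √(31² + 2000²) ≈ 2000.2, ∠D ≈ 89.11°
|G| = 2.01e+05 / 2000.2 ≈ 100.49
Gain = 20 log₁₀(100.49) ≈ 40.04 dB
∠G = 84.29° − 89.11° = -4.82°

40.0 dB, -4.8°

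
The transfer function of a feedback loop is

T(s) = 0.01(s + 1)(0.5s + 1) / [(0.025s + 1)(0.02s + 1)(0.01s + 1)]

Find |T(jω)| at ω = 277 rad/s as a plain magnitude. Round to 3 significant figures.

3.31

At ω = 277 rad/s:
zero (1 + j277·1) = 1 + j277 → |·| ≈ 277, ∠ ≈ 89.79°
zero (1 + j277·0.5) = 1 + j138.5 → |·| ≈ 138.5, ∠ ≈ 89.59°
pole (1 + j277·0.025) = 1 + j6.925 → |·| ≈ 6.9968, ∠ ≈ 81.78°
pole (1 + j277·0.02) = 1 + j5.54 → |·| ≈ 5.6295, ∠ ≈ 79.77°
pole (1 + j277·0.01) = 1 + j2.77 → |·| ≈ 2.945, ∠ ≈ 70.15°
|T| = 0.01 · 277 · 138.5 / (6.9968 · 5.6295 · 2.945) ≈ 3.3073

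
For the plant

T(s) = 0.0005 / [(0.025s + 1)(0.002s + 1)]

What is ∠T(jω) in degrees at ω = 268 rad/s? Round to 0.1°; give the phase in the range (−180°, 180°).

-109.7°

At ω = 268 rad/s:
pole (1 + j268·0.025) = 1 + j6.7 → |·| ≈ 6.7742, ∠ ≈ 81.51°
pole (1 + j268·0.002) = 1 + j0.536 → |·| ≈ 1.1346, ∠ ≈ 28.19°
∠T = (0°) − (81.51° + 28.19°) = -109.70°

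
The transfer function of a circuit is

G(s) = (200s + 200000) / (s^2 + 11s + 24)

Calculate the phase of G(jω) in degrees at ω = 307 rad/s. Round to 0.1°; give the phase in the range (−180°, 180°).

Substitute s = j307:
Numerator: 200(j307) + 200000 = 200000 + j61400
Denominator: (j307)^2 + 11(j307) + 24 = -94225 + j3377
|N| = √(200000² + 61400²) ≈ 2.0921e+05, ∠N ≈ 17.07°
|D| = √(94225² + 3377²) ≈ 94285, ∠D ≈ 177.95°
∠G = 17.07° − 177.95° = -160.88°

-160.9°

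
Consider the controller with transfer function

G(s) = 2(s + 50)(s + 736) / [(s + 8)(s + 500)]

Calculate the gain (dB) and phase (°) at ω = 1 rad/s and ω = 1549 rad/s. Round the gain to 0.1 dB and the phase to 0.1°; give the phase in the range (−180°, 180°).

At s = jω = j1:
zero (s+50): 50 + j1 → |·| = √(50²+1²) = √2501 ≈ 50.01, ∠ = arctan(1/50) ≈ 1.15°
zero (s+736): 736 + j1 → |·| = √(736²+1²) = √541697 ≈ 736, ∠ = arctan(1/736) ≈ 0.08°
pole (s+8): 8 + j1 → |·| = √(8²+1²) = √65 ≈ 8.0623, ∠ = arctan(1/8) ≈ 7.13°
pole (s+500): 500 + j1 → |·| = √(500²+1²) = √250001 ≈ 500, ∠ = arctan(1/500) ≈ 0.11°
|G| = 2 · 36807 / 4031.2 ≈ 18.261
Gain = 20 log₁₀(18.261) ≈ 25.23 dB
∠G = 1.23° − 7.24° = -6.01°

At s = jω = j1549:
zero (s+50): 50 + j1549 → |·| = √(50²+1549²) = √2401901 ≈ 1549.8, ∠ = arctan(1549/50) ≈ 88.15°
zero (s+736): 736 + j1549 → |·| = √(736²+1549²) = √2941097 ≈ 1715, ∠ = arctan(1549/736) ≈ 64.59°
pole (s+8): 8 + j1549 → |·| = √(8²+1549²) = √2399465 ≈ 1549, ∠ = arctan(1549/8) ≈ 89.70°
pole (s+500): 500 + j1549 → |·| = √(500²+1549²) = √2649401 ≈ 1627.7, ∠ = arctan(1549/500) ≈ 72.11°
|G| = 2 · 2.6579e+06 / 2.5213e+06 ≈ 2.1084
Gain = 20 log₁₀(2.1084) ≈ 6.48 dB
∠G = 152.74° − 161.81° = -9.07°

ω = 1: 25.2 dB, -6.0°; ω = 1549: 6.5 dB, -9.1°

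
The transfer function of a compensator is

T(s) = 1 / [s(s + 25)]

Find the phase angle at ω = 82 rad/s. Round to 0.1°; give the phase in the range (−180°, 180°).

-163.0°

At s = jω = j82:
pole (s+25): 25 + j82 → |·| = √(25²+82²) = √7349 ≈ 85.726, ∠ = arctan(82/25) ≈ 73.04°
pole at origin: |s| = 82, ∠ = 90.00° (in denominator)
∠T = 0.00° − 163.04° = -163.04°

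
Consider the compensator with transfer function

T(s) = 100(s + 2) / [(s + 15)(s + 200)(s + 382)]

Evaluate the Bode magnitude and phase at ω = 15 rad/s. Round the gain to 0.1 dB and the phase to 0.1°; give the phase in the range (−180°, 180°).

-60.6 dB, 30.9°

At s = jω = j15:
zero (s+2): 2 + j15 → |·| = √(2²+15²) = √229 ≈ 15.133, ∠ = arctan(15/2) ≈ 82.41°
pole (s+15): 15 + j15 → |·| = √(15²+15²) = √450 ≈ 21.213, ∠ = arctan(15/15) ≈ 45.00°
pole (s+200): 200 + j15 → |·| = √(200²+15²) = √40225 ≈ 200.56, ∠ = arctan(15/200) ≈ 4.29°
pole (s+382): 382 + j15 → |·| = √(382²+15²) = √146149 ≈ 382.29, ∠ = arctan(15/382) ≈ 2.25°
|T| = 100 · 15.133 / 1.6264e+06 ≈ 0.00093046
Gain = 20 log₁₀(0.00093046) ≈ -60.63 dB
∠T = 82.41° − 51.54° = 30.87°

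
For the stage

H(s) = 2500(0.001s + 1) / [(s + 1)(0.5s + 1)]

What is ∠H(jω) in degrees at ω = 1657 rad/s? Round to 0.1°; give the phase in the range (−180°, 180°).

At ω = 1657 rad/s:
zero (1 + j1657·0.001) = 1 + j1.657 → |·| ≈ 1.9354, ∠ ≈ 58.89°
pole (1 + j1657·1) = 1 + j1657 → |·| ≈ 1657, ∠ ≈ 89.97°
pole (1 + j1657·0.5) = 1 + j828.5 → |·| ≈ 828.5, ∠ ≈ 89.93°
∠H = (58.89°) − (89.97° + 89.93°) = -121.01°

-121.0°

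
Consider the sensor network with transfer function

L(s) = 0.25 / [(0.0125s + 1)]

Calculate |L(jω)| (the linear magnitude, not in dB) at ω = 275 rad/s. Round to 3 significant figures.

0.0698

At ω = 275 rad/s:
pole (1 + j275·0.0125) = 1 + j3.4375 → |·| ≈ 3.58, ∠ ≈ 73.78°
|L| = 0.25 · 1 / (3.58) ≈ 0.069832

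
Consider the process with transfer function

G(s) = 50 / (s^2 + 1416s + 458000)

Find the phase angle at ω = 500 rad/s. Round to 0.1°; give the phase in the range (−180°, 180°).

Substitute s = j500:
Numerator: 50 = 50 + j0
Denominator: (j500)^2 + 1416(j500) + 458000 = 208000 + j708000
|N| = √(50² + 0²) ≈ 50, ∠N ≈ 0.00°
|D| = √(208000² + 708000²) ≈ 7.3792e+05, ∠D ≈ 73.63°
∠G = 0.00° − 73.63° = -73.63°

-73.6°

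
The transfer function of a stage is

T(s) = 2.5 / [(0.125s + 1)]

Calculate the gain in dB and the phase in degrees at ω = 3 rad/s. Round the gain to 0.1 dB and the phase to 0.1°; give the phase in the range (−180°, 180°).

At ω = 3 rad/s:
pole (1 + j3·0.125) = 1 + j0.375 → |·| ≈ 1.068, ∠ ≈ 20.56°
|T| = 2.5 · 1 / (1.068) ≈ 2.3408
Gain = 20 log₁₀(2.3408) ≈ 7.39 dB
∠T = (0°) − (20.56°) = -20.56°

7.4 dB, -20.6°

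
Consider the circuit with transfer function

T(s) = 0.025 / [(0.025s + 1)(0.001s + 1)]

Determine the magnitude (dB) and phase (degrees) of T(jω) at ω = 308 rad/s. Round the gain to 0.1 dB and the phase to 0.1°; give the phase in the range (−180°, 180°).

-50.2 dB, -99.7°

At ω = 308 rad/s:
pole (1 + j308·0.025) = 1 + j7.7 → |·| ≈ 7.7647, ∠ ≈ 82.60°
pole (1 + j308·0.001) = 1 + j0.308 → |·| ≈ 1.0464, ∠ ≈ 17.12°
|T| = 0.025 · 1 / (7.7647 · 1.0464) ≈ 0.0030769
Gain = 20 log₁₀(0.0030769) ≈ -50.24 dB
∠T = (0°) − (82.60° + 17.12°) = -99.72°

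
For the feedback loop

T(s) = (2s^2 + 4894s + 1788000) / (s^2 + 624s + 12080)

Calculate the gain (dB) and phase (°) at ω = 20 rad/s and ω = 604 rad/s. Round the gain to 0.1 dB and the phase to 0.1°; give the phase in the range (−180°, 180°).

ω = 20: 40.4 dB, -43.8°; ω = 604: 15.7 dB, -62.8°

Substitute s = j20:
Numerator: 2(j20)^2 + 4894(j20) + 1788000 = 1787200 + j97880
Denominator: (j20)^2 + 624(j20) + 12080 = 11680 + j12480
|N| = √(1787200² + 97880²) ≈ 1.7899e+06, ∠N ≈ 3.13°
|D| = √(11680² + 12480²) ≈ 17093, ∠D ≈ 46.90°
|T| = 1.7899e+06 / 17093 ≈ 104.72
Gain = 20 log₁₀(104.72) ≈ 40.40 dB
∠T = 3.13° − 46.90° = -43.77°

Substitute s = j604:
Numerator: 2(j604)^2 + 4894(j604) + 1788000 = 1058368 + j2955976
Denominator: (j604)^2 + 624(j604) + 12080 = -352736 + j376896
|N| = √(1058368² + 2955976²) ≈ 3.1397e+06, ∠N ≈ 70.30°
|D| = √(352736² + 376896²) ≈ 5.1621e+05, ∠D ≈ 133.10°
|T| = 3.1397e+06 / 5.1621e+05 ≈ 6.0822
Gain = 20 log₁₀(6.0822) ≈ 15.68 dB
∠T = 70.30° − 133.10° = -62.80°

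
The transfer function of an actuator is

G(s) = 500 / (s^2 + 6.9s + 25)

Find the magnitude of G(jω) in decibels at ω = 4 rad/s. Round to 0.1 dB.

At s = jω = j4:
quadratic: (j4)² + 6.9·j4 + 25 = 9 + j27.6 → |·| ≈ 29.03, ∠ ≈ 71.94°
|G| = 500 / 29.03 ≈ 17.224
Gain = 20 log₁₀(17.224) ≈ 24.72 dB

24.7 dB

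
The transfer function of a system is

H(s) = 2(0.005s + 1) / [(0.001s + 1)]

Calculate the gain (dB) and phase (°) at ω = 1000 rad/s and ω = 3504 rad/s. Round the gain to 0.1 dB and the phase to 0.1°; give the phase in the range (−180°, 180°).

ω = 1000: 17.2 dB, 33.7°; ω = 3504: 19.7 dB, 12.7°

At ω = 1000 rad/s:
zero (1 + j1000·0.005) = 1 + j5 → |·| ≈ 5.099, ∠ ≈ 78.69°
pole (1 + j1000·0.001) = 1 + j1 → |·| ≈ 1.4142, ∠ ≈ 45.00°
|H| = 2 · 5.099 / (1.4142) ≈ 7.2111
Gain = 20 log₁₀(7.2111) ≈ 17.16 dB
∠H = (78.69°) − (45.00°) = 33.69°

At ω = 3504 rad/s:
zero (1 + j3504·0.005) = 1 + j17.52 → |·| ≈ 17.549, ∠ ≈ 86.73°
pole (1 + j3504·0.001) = 1 + j3.504 → |·| ≈ 3.6439, ∠ ≈ 74.07°
|H| = 2 · 17.549 / (3.6439) ≈ 9.632
Gain = 20 log₁₀(9.632) ≈ 19.67 dB
∠H = (86.73°) − (74.07°) = 12.66°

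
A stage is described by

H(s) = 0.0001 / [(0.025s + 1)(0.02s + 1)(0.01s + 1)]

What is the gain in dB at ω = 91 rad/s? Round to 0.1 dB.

-96.9 dB

At ω = 91 rad/s:
pole (1 + j91·0.025) = 1 + j2.275 → |·| ≈ 2.4851, ∠ ≈ 66.27°
pole (1 + j91·0.02) = 1 + j1.82 → |·| ≈ 2.0766, ∠ ≈ 61.21°
pole (1 + j91·0.01) = 1 + j0.91 → |·| ≈ 1.3521, ∠ ≈ 42.30°
|H| = 0.0001 · 1 / (2.4851 · 2.0766 · 1.3521) ≈ 1.4332e-05
Gain = 20 log₁₀(1.4332e-05) ≈ -96.87 dB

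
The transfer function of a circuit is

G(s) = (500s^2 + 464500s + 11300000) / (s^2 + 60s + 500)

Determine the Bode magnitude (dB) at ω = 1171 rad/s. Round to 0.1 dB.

Substitute s = j1171:
Numerator: 500(j1171)^2 + 464500(j1171) + 11300000 = -674320500 + j543929500
Denominator: (j1171)^2 + 60(j1171) + 500 = -1370741 + j70260
|N| = √(674320500² + 543929500²) ≈ 8.6635e+08, ∠N ≈ 141.11°
|D| = √(1370741² + 70260²) ≈ 1.3725e+06, ∠D ≈ 177.07°
|G| = 8.6635e+08 / 1.3725e+06 ≈ 631.22
Gain = 20 log₁₀(631.22) ≈ 56.00 dB

56.0 dB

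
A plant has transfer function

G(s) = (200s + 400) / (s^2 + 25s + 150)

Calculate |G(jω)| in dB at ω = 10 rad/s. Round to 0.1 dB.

18.1 dB

Substitute s = j10:
Numerator: 200(j10) + 400 = 400 + j2000
Denominator: (j10)^2 + 25(j10) + 150 = 50 + j250
|N| = √(400² + 2000²) ≈ 2039.6, ∠N ≈ 78.69°
|D| = √(50² + 250²) ≈ 254.95, ∠D ≈ 78.69°
|G| = 2039.6 / 254.95 ≈ 8
Gain = 20 log₁₀(8) ≈ 18.06 dB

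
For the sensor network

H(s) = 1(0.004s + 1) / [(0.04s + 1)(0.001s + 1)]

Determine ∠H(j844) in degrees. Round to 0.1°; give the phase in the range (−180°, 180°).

-55.0°

At ω = 844 rad/s:
zero (1 + j844·0.004) = 1 + j3.376 → |·| ≈ 3.521, ∠ ≈ 73.50°
pole (1 + j844·0.04) = 1 + j33.76 → |·| ≈ 33.775, ∠ ≈ 88.30°
pole (1 + j844·0.001) = 1 + j0.844 → |·| ≈ 1.3086, ∠ ≈ 40.16°
∠H = (73.50°) − (88.30° + 40.16°) = -54.96°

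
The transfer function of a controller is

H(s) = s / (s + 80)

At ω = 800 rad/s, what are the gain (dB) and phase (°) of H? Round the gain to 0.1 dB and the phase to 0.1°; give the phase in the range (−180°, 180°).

At s = jω = j800:
zero at origin: s = j800 → |·| = 800, ∠ = 90.00°
pole (s+80): 80 + j800 → |·| = √(80²+800²) = √646400 ≈ 803.99, ∠ = arctan(800/80) ≈ 84.29°
|H| = 1 · 800 / 803.99 ≈ 0.99504
Gain = 20 log₁₀(0.99504) ≈ -0.04 dB
∠H = 90.00° − 84.29° = 5.71°

-0.0 dB, 5.7°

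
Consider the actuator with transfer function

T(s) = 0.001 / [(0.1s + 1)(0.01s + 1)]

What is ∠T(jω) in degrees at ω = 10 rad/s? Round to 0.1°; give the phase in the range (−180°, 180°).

-50.7°

At ω = 10 rad/s:
pole (1 + j10·0.1) = 1 + j1 → |·| ≈ 1.4142, ∠ ≈ 45.00°
pole (1 + j10·0.01) = 1 + j0.1 → |·| ≈ 1.005, ∠ ≈ 5.71°
∠T = (0°) − (45.00° + 5.71°) = -50.71°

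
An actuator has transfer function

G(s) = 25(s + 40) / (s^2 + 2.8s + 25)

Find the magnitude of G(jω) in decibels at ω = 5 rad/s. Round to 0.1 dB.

37.1 dB

At s = jω = j5:
zero (s+40): 40 + j5 → |·| = √(40²+5²) = √1625 ≈ 40.311, ∠ = arctan(5/40) ≈ 7.13°
quadratic: (j5)² + 2.8·j5 + 25 = 0 + j14 → |·| ≈ 14, ∠ ≈ 90.00°
|G| = 25 · 40.311 / 14 ≈ 71.984
Gain = 20 log₁₀(71.984) ≈ 37.14 dB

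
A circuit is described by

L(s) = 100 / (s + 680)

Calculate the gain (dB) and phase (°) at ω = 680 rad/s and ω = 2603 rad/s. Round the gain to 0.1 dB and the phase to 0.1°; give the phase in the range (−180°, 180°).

Substitute s = j680:
Numerator: 100 = 100 + j0
Denominator: (j680) + 680 = 680 + j680
|N| = √(100² + 0²) ≈ 100, ∠N ≈ 0.00°
|D| = √(680² + 680²) ≈ 961.67, ∠D ≈ 45.00°
|L| = 100 / 961.67 ≈ 0.10399
Gain = 20 log₁₀(0.10399) ≈ -19.66 dB
∠L = 0.00° − 45.00° = -45.00°

Substitute s = j2603:
Numerator: 100 = 100 + j0
Denominator: (j2603) + 680 = 680 + j2603
|N| = √(100² + 0²) ≈ 100, ∠N ≈ 0.00°
|D| = √(680² + 2603²) ≈ 2690.4, ∠D ≈ 75.36°
|L| = 100 / 2690.4 ≈ 0.037169
Gain = 20 log₁₀(0.037169) ≈ -28.60 dB
∠L = 0.00° − 75.36° = -75.36°

ω = 680: -19.7 dB, -45.0°; ω = 2603: -28.6 dB, -75.4°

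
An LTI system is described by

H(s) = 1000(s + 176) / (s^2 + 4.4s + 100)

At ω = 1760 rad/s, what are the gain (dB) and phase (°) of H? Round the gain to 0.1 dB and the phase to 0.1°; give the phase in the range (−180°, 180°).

-4.9 dB, -95.6°

At s = jω = j1760:
zero (s+176): 176 + j1760 → |·| = √(176²+1760²) = √3128576 ≈ 1768.8, ∠ = arctan(1760/176) ≈ 84.29°
quadratic: (j1760)² + 4.4·j1760 + 100 = -3097500 + j7744 → |·| ≈ 3.0975e+06, ∠ ≈ 179.86°
|H| = 1000 · 1768.8 / 3.0975e+06 ≈ 0.57104
Gain = 20 log₁₀(0.57104) ≈ -4.87 dB
∠H = 84.29° − 179.86° = -95.57°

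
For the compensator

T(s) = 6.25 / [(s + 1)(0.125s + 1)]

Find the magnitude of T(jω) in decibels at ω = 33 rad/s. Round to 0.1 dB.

-27.0 dB

At ω = 33 rad/s:
pole (1 + j33·1) = 1 + j33 → |·| ≈ 33.015, ∠ ≈ 88.26°
pole (1 + j33·0.125) = 1 + j4.125 → |·| ≈ 4.2445, ∠ ≈ 76.37°
|T| = 6.25 · 1 / (33.015 · 4.2445) ≈ 0.044601
Gain = 20 log₁₀(0.044601) ≈ -27.01 dB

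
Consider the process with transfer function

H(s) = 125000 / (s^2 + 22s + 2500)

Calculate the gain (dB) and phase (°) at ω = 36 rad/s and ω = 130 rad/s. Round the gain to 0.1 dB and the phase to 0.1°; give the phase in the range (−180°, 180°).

ω = 36: 38.8 dB, -33.3°; ω = 130: 18.6 dB, -168.8°

At s = jω = j36:
quadratic: (j36)² + 22·j36 + 2500 = 1204 + j792 → |·| ≈ 1441.1, ∠ ≈ 33.34°
|H| = 125000 / 1441.1 ≈ 86.739
Gain = 20 log₁₀(86.739) ≈ 38.76 dB
∠H = 0.00° − 33.34° = -33.34°

At s = jω = j130:
quadratic: (j130)² + 22·j130 + 2500 = -14400 + j2860 → |·| ≈ 14681, ∠ ≈ 168.77°
|H| = 125000 / 14681 ≈ 8.5144
Gain = 20 log₁₀(8.5144) ≈ 18.60 dB
∠H = 0.00° − 168.77° = -168.77°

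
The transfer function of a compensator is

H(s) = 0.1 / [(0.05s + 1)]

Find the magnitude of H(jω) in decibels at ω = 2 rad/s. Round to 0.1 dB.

-20.0 dB

At ω = 2 rad/s:
pole (1 + j2·0.05) = 1 + j0.1 → |·| ≈ 1.005, ∠ ≈ 5.71°
|H| = 0.1 · 1 / (1.005) ≈ 0.099502
Gain = 20 log₁₀(0.099502) ≈ -20.04 dB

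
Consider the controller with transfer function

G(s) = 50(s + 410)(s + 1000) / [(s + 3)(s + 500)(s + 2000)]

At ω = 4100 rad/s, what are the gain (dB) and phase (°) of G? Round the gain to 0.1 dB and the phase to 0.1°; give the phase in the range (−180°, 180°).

At s = jω = j4100:
zero (s+410): 410 + j4100 → |·| = √(410²+4100²) = √16978100 ≈ 4120.4, ∠ = arctan(4100/410) ≈ 84.29°
zero (s+1000): 1000 + j4100 → |·| = √(1000²+4100²) = √17810000 ≈ 4220.2, ∠ = arctan(4100/1000) ≈ 76.29°
pole (s+3): 3 + j4100 → |·| = √(3²+4100²) = √16810009 ≈ 4100, ∠ = arctan(4100/3) ≈ 89.96°
pole (s+500): 500 + j4100 → |·| = √(500²+4100²) = √17060000 ≈ 4130.4, ∠ = arctan(4100/500) ≈ 83.05°
pole (s+2000): 2000 + j4100 → |·| = √(2000²+4100²) = √20810000 ≈ 4561.8, ∠ = arctan(4100/2000) ≈ 64.00°
|G| = 50 · 1.7389e+07 / 7.7252e+10 ≈ 0.011255
Gain = 20 log₁₀(0.011255) ≈ -38.97 dB
∠G = 160.58° − 237.01° = -76.43°

-39.0 dB, -76.4°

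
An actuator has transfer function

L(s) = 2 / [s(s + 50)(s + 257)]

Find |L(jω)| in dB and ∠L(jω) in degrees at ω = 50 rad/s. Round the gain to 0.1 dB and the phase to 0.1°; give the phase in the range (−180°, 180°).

-113.3 dB, -146.0°

At s = jω = j50:
pole (s+50): 50 + j50 → |·| = √(50²+50²) = √5000 ≈ 70.711, ∠ = arctan(50/50) ≈ 45.00°
pole (s+257): 257 + j50 → |·| = √(257²+50²) = √68549 ≈ 261.82, ∠ = arctan(50/257) ≈ 11.01°
pole at origin: |s| = 50, ∠ = 90.00° (in denominator)
|L| = 2 / 9.2568e+05 ≈ 2.1606e-06
Gain = 20 log₁₀(2.1606e-06) ≈ -113.31 dB
∠L = 0.00° − 146.01° = -146.01°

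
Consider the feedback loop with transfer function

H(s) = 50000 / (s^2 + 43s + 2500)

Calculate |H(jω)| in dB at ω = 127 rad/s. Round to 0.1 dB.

At s = jω = j127:
quadratic: (j127)² + 43·j127 + 2500 = -13629 + j5461 → |·| ≈ 14682, ∠ ≈ 158.16°
|H| = 50000 / 14682 ≈ 3.4055
Gain = 20 log₁₀(3.4055) ≈ 10.64 dB

10.6 dB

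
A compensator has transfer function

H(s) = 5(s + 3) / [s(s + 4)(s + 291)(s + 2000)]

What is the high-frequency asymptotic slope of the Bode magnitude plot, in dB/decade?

Each pole contributes −20 dB/decade at high frequency; each zero contributes +20 dB/decade.
Net: 1 zero(s) − 4 pole(s) → -60 dB/decade.

-60 dB/decade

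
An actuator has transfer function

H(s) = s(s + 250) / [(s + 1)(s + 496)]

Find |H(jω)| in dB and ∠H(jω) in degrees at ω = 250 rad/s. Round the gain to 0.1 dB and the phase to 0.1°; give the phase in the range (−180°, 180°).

-3.9 dB, 18.5°

At s = jω = j250:
zero (s+250): 250 + j250 → |·| = √(250²+250²) = √125000 ≈ 353.55, ∠ = arctan(250/250) ≈ 45.00°
zero at origin: s = j250 → |·| = 250, ∠ = 90.00°
pole (s+1): 1 + j250 → |·| = √(1²+250²) = √62501 ≈ 250, ∠ = arctan(250/1) ≈ 89.77°
pole (s+496): 496 + j250 → |·| = √(496²+250²) = √308516 ≈ 555.44, ∠ = arctan(250/496) ≈ 26.75°
|H| = 1 · 88388 / 1.3886e+05 ≈ 0.63653
Gain = 20 log₁₀(0.63653) ≈ -3.92 dB
∠H = 135.00° − 116.52° = 18.48°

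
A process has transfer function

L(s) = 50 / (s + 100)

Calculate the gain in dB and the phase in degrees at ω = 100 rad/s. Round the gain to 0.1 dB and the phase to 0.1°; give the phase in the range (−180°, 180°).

-9.0 dB, -45.0°

At s = jω = j100:
pole (s+100): 100 + j100 → |·| = √(100²+100²) = √20000 ≈ 141.42, ∠ = arctan(100/100) ≈ 45.00°
|L| = 50 / 141.42 ≈ 0.35356
Gain = 20 log₁₀(0.35356) ≈ -9.03 dB
∠L = 0.00° − 45.00° = -45.00°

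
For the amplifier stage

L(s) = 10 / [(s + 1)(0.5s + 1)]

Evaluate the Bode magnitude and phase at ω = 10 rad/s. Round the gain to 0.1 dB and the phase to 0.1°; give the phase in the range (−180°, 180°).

-14.2 dB, -163.0°

At ω = 10 rad/s:
pole (1 + j10·1) = 1 + j10 → |·| ≈ 10.05, ∠ ≈ 84.29°
pole (1 + j10·0.5) = 1 + j5 → |·| ≈ 5.099, ∠ ≈ 78.69°
|L| = 10 · 1 / (10.05 · 5.099) ≈ 0.19514
Gain = 20 log₁₀(0.19514) ≈ -14.19 dB
∠L = (0°) − (84.29° + 78.69°) = -162.98°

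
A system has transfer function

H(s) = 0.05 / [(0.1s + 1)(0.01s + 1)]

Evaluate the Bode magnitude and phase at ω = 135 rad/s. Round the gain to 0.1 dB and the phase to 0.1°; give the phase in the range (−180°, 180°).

At ω = 135 rad/s:
pole (1 + j135·0.1) = 1 + j13.5 → |·| ≈ 13.537, ∠ ≈ 85.76°
pole (1 + j135·0.01) = 1 + j1.35 → |·| ≈ 1.68, ∠ ≈ 53.47°
|H| = 0.05 · 1 / (13.537 · 1.68) ≈ 0.0021986
Gain = 20 log₁₀(0.0021986) ≈ -53.16 dB
∠H = (0°) − (85.76° + 53.47°) = -139.23°

-53.2 dB, -139.2°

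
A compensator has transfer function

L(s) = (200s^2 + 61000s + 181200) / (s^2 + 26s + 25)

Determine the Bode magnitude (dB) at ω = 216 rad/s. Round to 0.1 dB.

50.7 dB

Substitute s = j216:
Numerator: 200(j216)^2 + 61000(j216) + 181200 = -9150000 + j13176000
Denominator: (j216)^2 + 26(j216) + 25 = -46631 + j5616
|N| = √(9150000² + 13176000²) ≈ 1.6041e+07, ∠N ≈ 124.78°
|D| = √(46631² + 5616²) ≈ 46968, ∠D ≈ 173.13°
|L| = 1.6041e+07 / 46968 ≈ 341.53
Gain = 20 log₁₀(341.53) ≈ 50.67 dB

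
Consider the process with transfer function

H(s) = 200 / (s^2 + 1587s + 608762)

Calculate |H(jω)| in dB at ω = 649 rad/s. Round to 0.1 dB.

-74.4 dB

Substitute s = j649:
Numerator: 200 = 200 + j0
Denominator: (j649)^2 + 1587(j649) + 608762 = 187561 + j1029963
|N| = √(200² + 0²) ≈ 200, ∠N ≈ 0.00°
|D| = √(187561² + 1029963²) ≈ 1.0469e+06, ∠D ≈ 79.68°
|H| = 200 / 1.0469e+06 ≈ 0.00019104
Gain = 20 log₁₀(0.00019104) ≈ -74.38 dB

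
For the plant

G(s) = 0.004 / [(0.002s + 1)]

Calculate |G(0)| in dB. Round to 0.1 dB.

G(0) = 0.004 · 1 / 1 = 0.004
20 log₁₀(0.004) ≈ -47.96 dB

-48.0 dB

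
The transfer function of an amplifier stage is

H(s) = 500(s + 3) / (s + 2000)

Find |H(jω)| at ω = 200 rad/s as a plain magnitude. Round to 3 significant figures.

49.8

At s = jω = j200:
zero (s+3): 3 + j200 → |·| = √(3²+200²) = √40009 ≈ 200.02, ∠ = arctan(200/3) ≈ 89.14°
pole (s+2000): 2000 + j200 → |·| = √(2000²+200²) = √4040000 ≈ 2010, ∠ = arctan(200/2000) ≈ 5.71°
|H| = 500 · 200.02 / 2010 ≈ 49.756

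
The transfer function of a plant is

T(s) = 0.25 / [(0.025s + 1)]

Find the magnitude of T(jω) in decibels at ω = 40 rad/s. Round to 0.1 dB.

-15.1 dB

At ω = 40 rad/s:
pole (1 + j40·0.025) = 1 + j1 → |·| ≈ 1.4142, ∠ ≈ 45.00°
|T| = 0.25 · 1 / (1.4142) ≈ 0.17678
Gain = 20 log₁₀(0.17678) ≈ -15.05 dB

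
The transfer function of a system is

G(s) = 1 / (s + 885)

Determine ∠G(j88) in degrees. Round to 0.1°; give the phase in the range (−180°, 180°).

At s = jω = j88:
pole (s+885): 885 + j88 → |·| = √(885²+88²) = √790969 ≈ 889.36, ∠ = arctan(88/885) ≈ 5.68°
∠G = 0.00° − 5.68° = -5.68°

-5.7°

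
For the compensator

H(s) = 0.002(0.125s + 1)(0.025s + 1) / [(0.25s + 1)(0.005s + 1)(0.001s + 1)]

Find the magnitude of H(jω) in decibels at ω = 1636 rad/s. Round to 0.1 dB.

-51.7 dB

At ω = 1636 rad/s:
zero (1 + j1636·0.125) = 1 + j204.5 → |·| ≈ 204.5, ∠ ≈ 89.72°
zero (1 + j1636·0.025) = 1 + j40.9 → |·| ≈ 40.912, ∠ ≈ 88.60°
pole (1 + j1636·0.25) = 1 + j409 → |·| ≈ 409, ∠ ≈ 89.86°
pole (1 + j1636·0.005) = 1 + j8.18 → |·| ≈ 8.2409, ∠ ≈ 83.03°
pole (1 + j1636·0.001) = 1 + j1.636 → |·| ≈ 1.9174, ∠ ≈ 58.56°
|H| = 0.002 · 204.5 · 40.912 / (409 · 8.2409 · 1.9174) ≈ 0.0025892
Gain = 20 log₁₀(0.0025892) ≈ -51.74 dB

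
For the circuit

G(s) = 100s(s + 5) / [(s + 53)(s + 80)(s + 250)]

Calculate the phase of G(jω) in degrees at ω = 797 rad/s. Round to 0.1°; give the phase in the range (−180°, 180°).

-63.4°

At s = jω = j797:
zero (s+5): 5 + j797 → |·| = √(5²+797²) = √635234 ≈ 797.02, ∠ = arctan(797/5) ≈ 89.64°
zero at origin: s = j797 → |·| = 797, ∠ = 90.00°
pole (s+53): 53 + j797 → |·| = √(53²+797²) = √638018 ≈ 798.76, ∠ = arctan(797/53) ≈ 86.20°
pole (s+80): 80 + j797 → |·| = √(80²+797²) = √641609 ≈ 801, ∠ = arctan(797/80) ≈ 84.27°
pole (s+250): 250 + j797 → |·| = √(250²+797²) = √697709 ≈ 835.29, ∠ = arctan(797/250) ≈ 72.58°
∠G = 179.64° − 243.05° = -63.41°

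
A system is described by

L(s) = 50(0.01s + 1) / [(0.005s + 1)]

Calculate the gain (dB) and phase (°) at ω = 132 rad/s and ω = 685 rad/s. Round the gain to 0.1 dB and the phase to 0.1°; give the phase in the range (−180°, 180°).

ω = 132: 36.8 dB, 19.4°; ω = 685: 39.7 dB, 8.0°

At ω = 132 rad/s:
zero (1 + j132·0.01) = 1 + j1.32 → |·| ≈ 1.656, ∠ ≈ 52.85°
pole (1 + j132·0.005) = 1 + j0.66 → |·| ≈ 1.1982, ∠ ≈ 33.42°
|L| = 50 · 1.656 / (1.1982) ≈ 69.104
Gain = 20 log₁₀(69.104) ≈ 36.79 dB
∠L = (52.85°) − (33.42°) = 19.43°

At ω = 685 rad/s:
zero (1 + j685·0.01) = 1 + j6.85 → |·| ≈ 6.9226, ∠ ≈ 81.69°
pole (1 + j685·0.005) = 1 + j3.425 → |·| ≈ 3.568, ∠ ≈ 73.72°
|L| = 50 · 6.9226 / (3.568) ≈ 97.01
Gain = 20 log₁₀(97.01) ≈ 39.74 dB
∠L = (81.69°) − (73.72°) = 7.97°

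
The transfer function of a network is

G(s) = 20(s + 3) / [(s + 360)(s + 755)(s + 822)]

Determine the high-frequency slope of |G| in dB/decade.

Each pole contributes −20 dB/decade at high frequency; each zero contributes +20 dB/decade.
Net: 1 zero(s) − 3 pole(s) → -40 dB/decade.

-40 dB/decade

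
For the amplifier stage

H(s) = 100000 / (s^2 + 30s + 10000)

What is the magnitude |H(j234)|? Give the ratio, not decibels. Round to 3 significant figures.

2.21

At s = jω = j234:
quadratic: (j234)² + 30·j234 + 10000 = -44756 + j7020 → |·| ≈ 45303, ∠ ≈ 171.09°
|H| = 100000 / 45303 ≈ 2.2074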